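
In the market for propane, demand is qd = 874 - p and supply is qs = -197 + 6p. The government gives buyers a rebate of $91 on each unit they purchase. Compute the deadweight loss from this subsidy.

Pre-subsidy: 874 - p = -197 + 6p gives p* = 153, q* = 721.
With the rebate, buyers effectively pay pb = ps − 91, where ps is the price sellers receive.
Demand in terms of ps becomes qd = 874 − 1(ps − 91) = 965 - ps. Setting this equal to supply: 965 - ps = -197 + 6ps, so ps = 166.
Buyers pay pb = 166 − 91 = 75; q' = -197 + 6·166 = 799.
The subsidy expands output by 799 − 721 = 78 past the efficient level; on those units the gap between marginal cost and willingness to pay runs from 0 up to 91.
DWL = ½ × 91 × 78 = 3549.

Deadweight loss = $3549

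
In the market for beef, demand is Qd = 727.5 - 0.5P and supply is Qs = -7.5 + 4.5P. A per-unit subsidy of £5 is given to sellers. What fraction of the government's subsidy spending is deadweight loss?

DWL / government spending = 3/1750

Pre-subsidy: 727.5 - 0.5P = -7.5 + 4.5P gives P* = 147, Q* = 654.
With the subsidy, sellers receive Ps = Pb + 5 for each unit, where Pb is the price buyers pay.
Supply in terms of Pb becomes Qs = -7.5 + 4.5(Pb + 5) = 15 + 4.5Pb. Setting this equal to demand: 727.5 - 0.5Pb = 15 + 4.5Pb, so Pb = 142.5.
Sellers receive Ps = 142.5 + 5 = 147.5; Q' = 727.5 − 0.5·142.5 = 656.25.
ΔCS = ½(654 + 656.25)(147 − 142.5) = 2948.0625; ΔPS = ½(654 + 656.25)(147.5 − 147) = 327.5625.
Government spending = 5 × 656.25 = 3281.25.
DWL = ½ × 5 × (656.25 − 654) = 5.625; fraction = 5.625 / 3281.25 = 3/1750.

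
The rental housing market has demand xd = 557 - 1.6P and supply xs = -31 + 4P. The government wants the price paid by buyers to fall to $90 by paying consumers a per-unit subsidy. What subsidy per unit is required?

Required subsidy s = $21 per unit

At a buyer price of 90, quantity demanded is 557 − 1.6·90 = 413.
Sellers supply 413 only when they receive Ps with -31 + 4·Ps = 413, i.e. Ps = 111.
s = Ps − Pb = 111 − 90 = 21.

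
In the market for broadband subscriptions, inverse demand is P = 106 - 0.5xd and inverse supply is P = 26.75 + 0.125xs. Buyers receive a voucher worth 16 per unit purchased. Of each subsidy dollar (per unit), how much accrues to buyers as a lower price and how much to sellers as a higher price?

Pre-subsidy: 106 - 0.5x = 26.75 + 0.125x gives x* = 126.8 and P* = 42.6.
With the rebate, buyers effectively pay Pb = Ps − 16, where Ps is the price sellers receive.
On the curves, Pb = 106 - 0.5x and Ps = 26.75 + 0.125x; the wedge Ps − Pb = 16 gives 26.75 + 0.125x − (106 - 0.5x) = 16, so x' = 152.4.
Then Pb = 106 − 0.5·152.4 = 29.8 and Ps = 26.75 + 0.125·152.4 = 45.8.
Buyers' price falls by P* − Pb = 42.6 − 29.8 = 12.8; sellers' price rises by Ps − P* = 45.8 − 42.6 = 3.2.

Buyers gain 12.8 per unit; sellers gain 3.2 per unit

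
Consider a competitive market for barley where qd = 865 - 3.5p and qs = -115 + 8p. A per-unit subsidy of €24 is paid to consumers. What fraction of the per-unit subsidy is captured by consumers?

Consumer share = 16/23

Pre-subsidy: 865 - 3.5p = -115 + 8p gives p* = 1960/23, q* = 13035/23.
With the rebate, buyers effectively pay pb = ps − 24, where ps is the price sellers receive.
Demand in terms of ps becomes qd = 865 − 3.5(ps − 24) = 949 - 3.5ps. Setting this equal to supply: 949 - 3.5ps = -115 + 8ps, so ps = 2128/23.
Buyers pay pb = 2128/23 − 24 = 1576/23; q' = -115 + 8·(2128/23) = 14379/23.
Buyers' price falls by p* − pb = 1960/23 − 1576/23 = 384/23; sellers' price rises by ps − p* = 2128/23 − 1960/23 = 168/23.
So consumers capture (384/23)/24 = 16/23 of each unit of subsidy.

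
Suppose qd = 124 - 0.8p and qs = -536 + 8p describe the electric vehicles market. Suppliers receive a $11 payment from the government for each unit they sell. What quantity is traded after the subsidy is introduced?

Pre-subsidy: 124 - 0.8p = -536 + 8p gives p* = 75, q* = 64.
With the subsidy, sellers receive ps = pb + 11 for each unit, where pb is the price buyers pay.
Supply in terms of pb becomes qs = -536 + 8(pb + 11) = -448 + 8pb. Setting this equal to demand: 124 - 0.8pb = -448 + 8pb, so pb = 65.
Sellers receive ps = 65 + 11 = 76; q' = 124 − 0.8·65 = 72.

q' = 72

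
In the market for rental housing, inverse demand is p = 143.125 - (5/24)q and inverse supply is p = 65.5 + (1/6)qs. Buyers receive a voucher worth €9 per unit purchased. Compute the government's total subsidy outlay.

Pre-subsidy: 143.125 - (5/24)q = 65.5 + (1/6)q gives q* = 207 and p* = 100.
With the rebate, buyers effectively pay pb = ps − 9, where ps is the price sellers receive.
On the curves, pb = 143.125 - (5/24)q and ps = 65.5 + (1/6)q; the wedge ps − pb = 9 gives 65.5 + (1/6)q − (143.125 - (5/24)q) = 9, so q' = 231.
Then pb = 143.125 − (5/24)·231 = 95 and ps = 65.5 + (1/6)·231 = 104.
Government outlay = subsidy × quantity = 9 × 231 = 2079.

Government cost = €2079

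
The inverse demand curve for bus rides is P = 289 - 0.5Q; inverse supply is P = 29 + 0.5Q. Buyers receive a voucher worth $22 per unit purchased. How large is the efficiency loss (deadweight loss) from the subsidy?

Pre-subsidy: 289 - 0.5Q = 29 + 0.5Q gives Q* = 260 and P* = 159.
With the rebate, buyers effectively pay Pb = Ps − 22, where Ps is the price sellers receive.
On the curves, Pb = 289 - 0.5Q and Ps = 29 + 0.5Q; the wedge Ps − Pb = 22 gives 29 + 0.5Q − (289 - 0.5Q) = 22, so Q' = 282.
Then Pb = 289 − 0.5·282 = 148 and Ps = 29 + 0.5·282 = 170.
The subsidy expands output by 282 − 260 = 22 past the efficient level; on those units the gap between marginal cost and willingness to pay runs from 0 up to 22.
DWL = ½ × 22 × 22 = 242.

Deadweight loss = $242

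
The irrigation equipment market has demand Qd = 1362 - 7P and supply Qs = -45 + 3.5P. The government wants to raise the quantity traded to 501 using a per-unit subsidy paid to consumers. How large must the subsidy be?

Required subsidy s = 33 per unit

At Q = 501, invert demand for the buyer price: Pb = (1362 − 501)/7 = 123; invert supply for the seller price: Ps = (501 − (-45))/3.5 = 156.
The subsidy must fill the gap: s = Ps − Pb = 156 − 123 = 33.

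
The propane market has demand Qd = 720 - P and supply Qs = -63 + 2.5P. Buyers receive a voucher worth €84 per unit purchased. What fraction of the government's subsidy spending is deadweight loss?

Pre-subsidy: 720 - P = -63 + 2.5P gives P* = 1566/7, Q* = 3474/7.
With the rebate, buyers effectively pay Pb = Ps − 84, where Ps is the price sellers receive.
Demand in terms of Ps becomes Qd = 720 − 1(Ps − 84) = 804 - Ps. Setting this equal to supply: 804 - Ps = -63 + 2.5Ps, so Ps = 1734/7.
Buyers pay Pb = 1734/7 − 84 = 1146/7; Q' = -63 + 2.5·(1734/7) = 3894/7.
ΔCS = ½(3474/7 + 3894/7)(1566/7 − 1146/7) = 221040/7; ΔPS = ½(3474/7 + 3894/7)(1734/7 − 1566/7) = 88416/7.
Government spending = 84 × 3894/7 = 46728.
DWL = ½ × 84 × (3894/7 − 3474/7) = 2520; fraction = 2520 / 46728 = 35/649.

DWL / government spending = 35/649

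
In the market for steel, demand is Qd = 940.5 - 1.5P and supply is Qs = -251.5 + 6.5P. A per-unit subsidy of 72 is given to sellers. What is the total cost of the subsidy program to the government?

Pre-subsidy: 940.5 - 1.5P = -251.5 + 6.5P gives P* = 149, Q* = 717.
With the subsidy, sellers receive Ps = Pb + 72 for each unit, where Pb is the price buyers pay.
Supply in terms of Pb becomes Qs = -251.5 + 6.5(Pb + 72) = 216.5 + 6.5Pb. Setting this equal to demand: 940.5 - 1.5Pb = 216.5 + 6.5Pb, so Pb = 90.5.
Sellers receive Ps = 90.5 + 72 = 162.5; Q' = 940.5 − 1.5·90.5 = 804.75.
Government outlay = subsidy × quantity = 72 × 804.75 = 57942.

Government cost = 57942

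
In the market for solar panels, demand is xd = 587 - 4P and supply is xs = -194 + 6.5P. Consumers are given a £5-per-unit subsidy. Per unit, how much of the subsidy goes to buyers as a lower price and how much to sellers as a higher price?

Buyers gain 65/21 per unit; sellers gain 40/21 per unit

Pre-subsidy: 587 - 4P = -194 + 6.5P gives P* = 1562/21, x* = 6079/21.
With the rebate, buyers effectively pay Pb = Ps − 5, where Ps is the price sellers receive.
Demand in terms of Ps becomes xd = 587 − 4(Ps − 5) = 607 - 4Ps. Setting this equal to supply: 607 - 4Ps = -194 + 6.5Ps, so Ps = 534/7.
Buyers pay Pb = 534/7 − 5 = 499/7; x' = -194 + 6.5·(534/7) = 2113/7.
Buyers' price falls by P* − Pb = 1562/21 − 499/7 = 65/21; sellers' price rises by Ps − P* = 534/7 − 1562/21 = 40/21.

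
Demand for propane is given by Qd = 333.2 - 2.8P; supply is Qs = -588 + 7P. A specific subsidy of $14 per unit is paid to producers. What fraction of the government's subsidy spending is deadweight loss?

Pre-subsidy: 333.2 - 2.8P = -588 + 7P gives P* = 94, Q* = 70.
With the subsidy, sellers receive Ps = Pb + 14 for each unit, where Pb is the price buyers pay.
Supply in terms of Pb becomes Qs = -588 + 7(Pb + 14) = -490 + 7Pb. Setting this equal to demand: 333.2 - 2.8Pb = -490 + 7Pb, so Pb = 84.
Sellers receive Ps = 84 + 14 = 98; Q' = 333.2 − 2.8·84 = 98.
ΔCS = ½(70 + 98)(94 − 84) = 840; ΔPS = ½(70 + 98)(98 − 94) = 336.
Government spending = 14 × 98 = 1372.
DWL = ½ × 14 × (98 − 70) = 196; fraction = 196 / 1372 = 1/7.

DWL / government spending = 1/7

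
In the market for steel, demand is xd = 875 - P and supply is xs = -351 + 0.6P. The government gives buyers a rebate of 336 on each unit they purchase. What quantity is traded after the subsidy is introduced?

x' = 234.75

Pre-subsidy: 875 - P = -351 + 0.6P gives P* = 766.25, x* = 108.75.
With the rebate, buyers effectively pay Pb = Ps − 336, where Ps is the price sellers receive.
Demand in terms of Ps becomes xd = 875 − 1(Ps − 336) = 1211 - Ps. Setting this equal to supply: 1211 - Ps = -351 + 0.6Ps, so Ps = 976.25.
Buyers pay Pb = 976.25 − 336 = 640.25; x' = -351 + 0.6·976.25 = 234.75.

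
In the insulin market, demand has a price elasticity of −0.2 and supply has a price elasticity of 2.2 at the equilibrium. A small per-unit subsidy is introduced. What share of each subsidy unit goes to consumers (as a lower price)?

Consumer share = 11/12

For a small subsidy around the equilibrium, the benefit split depends on the relative slopes, which at a point are proportional to the elasticities.
Buyer share = εs/(εs + |εd|) = 2.2/(2.2 + 0.2) = 11/12; seller share = |εd|/(εs + |εd|) = 1/12.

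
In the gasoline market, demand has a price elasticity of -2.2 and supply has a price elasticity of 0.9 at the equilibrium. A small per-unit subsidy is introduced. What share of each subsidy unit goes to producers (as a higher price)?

Producer share = 22/31

For a small subsidy around the equilibrium, the benefit split depends on the relative slopes, which at a point are proportional to the elasticities.
Buyer share = εs/(εs + |εd|) = 0.9/(0.9 + 2.2) = 9/31; seller share = |εd|/(εs + |εd|) = 22/31.
So producers capture 22/31 of the subsidy.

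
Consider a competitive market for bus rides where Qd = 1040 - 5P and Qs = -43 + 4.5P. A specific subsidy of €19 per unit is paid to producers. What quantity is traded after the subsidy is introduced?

Q' = 515

Pre-subsidy: 1040 - 5P = -43 + 4.5P gives P* = 114, Q* = 470.
With the subsidy, sellers receive Ps = Pb + 19 for each unit, where Pb is the price buyers pay.
Supply in terms of Pb becomes Qs = -43 + 4.5(Pb + 19) = 42.5 + 4.5Pb. Setting this equal to demand: 1040 - 5Pb = 42.5 + 4.5Pb, so Pb = 105.
Sellers receive Ps = 105 + 19 = 124; Q' = 1040 − 5·105 = 515.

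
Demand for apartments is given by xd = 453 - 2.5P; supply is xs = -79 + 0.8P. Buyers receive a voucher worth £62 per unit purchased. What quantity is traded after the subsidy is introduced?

Pre-subsidy: 453 - 2.5P = -79 + 0.8P gives P* = 5320/33, x* = 1649/33.
With the rebate, buyers effectively pay Pb = Ps − 62, where Ps is the price sellers receive.
Demand in terms of Ps becomes xd = 453 − 2.5(Ps − 62) = 608 - 2.5Ps. Setting this equal to supply: 608 - 2.5Ps = -79 + 0.8Ps, so Ps = 2290/11.
Buyers pay Pb = 2290/11 − 62 = 1608/11; x' = -79 + 0.8·(2290/11) = 963/11.

x' = 963/11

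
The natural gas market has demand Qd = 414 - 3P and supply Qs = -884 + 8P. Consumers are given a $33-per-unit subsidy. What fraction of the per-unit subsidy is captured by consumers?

Pre-subsidy: 414 - 3P = -884 + 8P gives P* = 118, Q* = 60.
With the rebate, buyers effectively pay Pb = Ps − 33, where Ps is the price sellers receive.
Demand in terms of Ps becomes Qd = 414 − 3(Ps − 33) = 513 - 3Ps. Setting this equal to supply: 513 - 3Ps = -884 + 8Ps, so Ps = 127.
Buyers pay Pb = 127 − 33 = 94; Q' = -884 + 8·127 = 132.
Buyers' price falls by P* − Pb = 118 − 94 = 24; sellers' price rises by Ps − P* = 127 − 118 = 9.
So consumers capture 24/33 = 8/11 of each unit of subsidy.

Consumer share = 8/11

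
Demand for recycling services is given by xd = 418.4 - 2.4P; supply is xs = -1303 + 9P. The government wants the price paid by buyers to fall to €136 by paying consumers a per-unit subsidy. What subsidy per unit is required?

Required subsidy s = €19 per unit

At a buyer price of 136, quantity demanded is 418.4 − 2.4·136 = 92.
Sellers supply 92 only when they receive Ps with -1303 + 9·Ps = 92, i.e. Ps = 155.
s = Ps − Pb = 155 − 136 = 19.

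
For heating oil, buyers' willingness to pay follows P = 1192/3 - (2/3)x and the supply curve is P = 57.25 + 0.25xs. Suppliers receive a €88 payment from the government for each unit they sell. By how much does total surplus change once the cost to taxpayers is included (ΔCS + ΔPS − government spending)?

Net change in total surplus = -€4224

Pre-subsidy: 1192/3 - (2/3)x = 57.25 + 0.25x gives x* = 371 and P* = 150.
With the subsidy, sellers receive Ps = Pb + 88 for each unit, where Pb is the price buyers pay.
On the curves, Pb = 1192/3 - (2/3)x and Ps = 57.25 + 0.25x; the wedge Ps − Pb = 88 gives 57.25 + 0.25x − (1192/3 - (2/3)x) = 88, so x' = 467.
Then Pb = 1192/3 − (2/3)·467 = 86 and Ps = 57.25 + 0.25·467 = 174.
ΔCS = ½(371 + 467)(150 − 86) = 26816; ΔPS = ½(371 + 467)(174 − 150) = 10056.
Government spending = 88 × 467 = 41096.
Net change = 26816 + 10056 − 41096 = -4224. The loss equals the DWL triangle ½·88·96.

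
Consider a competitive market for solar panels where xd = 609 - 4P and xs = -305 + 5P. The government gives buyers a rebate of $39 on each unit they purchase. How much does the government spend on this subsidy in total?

Government cost = 33865/3

Pre-subsidy: 609 - 4P = -305 + 5P gives P* = 914/9, x* = 1825/9.
With the rebate, buyers effectively pay Pb = Ps − 39, where Ps is the price sellers receive.
Demand in terms of Ps becomes xd = 609 − 4(Ps − 39) = 765 - 4Ps. Setting this equal to supply: 765 - 4Ps = -305 + 5Ps, so Ps = 1070/9.
Buyers pay Pb = 1070/9 − 39 = 719/9; x' = -305 + 5·(1070/9) = 2605/9.
Government outlay = subsidy × quantity = 39 × 2605/9 = 33865/3.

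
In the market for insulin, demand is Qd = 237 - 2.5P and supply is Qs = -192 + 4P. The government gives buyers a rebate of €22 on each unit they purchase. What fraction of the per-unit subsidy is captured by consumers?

Pre-subsidy: 237 - 2.5P = -192 + 4P gives P* = 66, Q* = 72.
With the rebate, buyers effectively pay Pb = Ps − 22, where Ps is the price sellers receive.
Demand in terms of Ps becomes Qd = 237 − 2.5(Ps − 22) = 292 - 2.5Ps. Setting this equal to supply: 292 - 2.5Ps = -192 + 4Ps, so Ps = 968/13.
Buyers pay Pb = 968/13 − 22 = 682/13; Q' = -192 + 4·(968/13) = 1376/13.
Buyers' price falls by P* − Pb = 66 − 682/13 = 176/13; sellers' price rises by Ps − P* = 968/13 − 66 = 110/13.
So consumers capture (176/13)/22 = 8/13 of each unit of subsidy.

Consumer share = 8/13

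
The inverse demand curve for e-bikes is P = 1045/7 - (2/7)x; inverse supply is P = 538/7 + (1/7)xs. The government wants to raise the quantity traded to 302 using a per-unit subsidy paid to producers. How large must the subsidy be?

At x = 302, from the demand curve buyers pay Pb = 1045/7 − (2/7)·302 = 63; from the supply curve sellers need Ps = 538/7 + (1/7)·302 = 120.
The subsidy must fill the gap: s = Ps − Pb = 120 − 63 = 57.

Required subsidy s = 57 per unit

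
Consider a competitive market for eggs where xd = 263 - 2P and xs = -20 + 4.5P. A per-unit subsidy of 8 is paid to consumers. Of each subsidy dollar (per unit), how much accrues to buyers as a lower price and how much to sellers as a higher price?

Pre-subsidy: 263 - 2P = -20 + 4.5P gives P* = 566/13, x* = 2287/13.
With the rebate, buyers effectively pay Pb = Ps − 8, where Ps is the price sellers receive.
Demand in terms of Ps becomes xd = 263 − 2(Ps − 8) = 279 - 2Ps. Setting this equal to supply: 279 - 2Ps = -20 + 4.5Ps, so Ps = 46.
Buyers pay Pb = 46 − 8 = 38; x' = -20 + 4.5·46 = 187.
Buyers' price falls by P* − Pb = 566/13 − 38 = 72/13; sellers' price rises by Ps − P* = 46 − 566/13 = 32/13.

Buyers gain 72/13 per unit; sellers gain 32/13 per unit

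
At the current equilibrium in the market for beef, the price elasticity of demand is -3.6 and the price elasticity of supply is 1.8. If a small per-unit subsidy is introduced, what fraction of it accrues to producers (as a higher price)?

Producer share = 2/3

For a small subsidy around the equilibrium, the benefit split depends on the relative slopes, which at a point are proportional to the elasticities.
Buyer share = εs/(εs + |εd|) = 1.8/(1.8 + 3.6) = 1/3; seller share = |εd|/(εs + |εd|) = 2/3.
So producers capture 2/3 of the subsidy.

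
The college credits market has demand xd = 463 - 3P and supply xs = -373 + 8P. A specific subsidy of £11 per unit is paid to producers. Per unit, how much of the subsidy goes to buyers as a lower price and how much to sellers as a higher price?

Pre-subsidy: 463 - 3P = -373 + 8P gives P* = 76, x* = 235.
With the subsidy, sellers receive Ps = Pb + 11 for each unit, where Pb is the price buyers pay.
Supply in terms of Pb becomes xs = -373 + 8(Pb + 11) = -285 + 8Pb. Setting this equal to demand: 463 - 3Pb = -285 + 8Pb, so Pb = 68.
Sellers receive Ps = 68 + 11 = 79; x' = 463 − 3·68 = 259.
Buyers' price falls by P* − Pb = 76 − 68 = 8; sellers' price rises by Ps − P* = 79 − 76 = 3.

Buyers gain £8 per unit; sellers gain £3 per unit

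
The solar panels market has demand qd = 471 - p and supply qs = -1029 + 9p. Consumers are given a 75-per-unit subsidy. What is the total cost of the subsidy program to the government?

Government cost = 29137.5

Pre-subsidy: 471 - p = -1029 + 9p gives p* = 150, q* = 321.
With the rebate, buyers effectively pay pb = ps − 75, where ps is the price sellers receive.
Demand in terms of ps becomes qd = 471 − 1(ps − 75) = 546 - ps. Setting this equal to supply: 546 - ps = -1029 + 9ps, so ps = 157.5.
Buyers pay pb = 157.5 − 75 = 82.5; q' = -1029 + 9·157.5 = 388.5.
Government outlay = subsidy × quantity = 75 × 388.5 = 29137.5.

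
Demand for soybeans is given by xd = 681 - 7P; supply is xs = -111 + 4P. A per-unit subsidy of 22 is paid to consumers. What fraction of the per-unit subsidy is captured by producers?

Producer share = 7/11

Pre-subsidy: 681 - 7P = -111 + 4P gives P* = 72, x* = 177.
With the rebate, buyers effectively pay Pb = Ps − 22, where Ps is the price sellers receive.
Demand in terms of Ps becomes xd = 681 − 7(Ps − 22) = 835 - 7Ps. Setting this equal to supply: 835 - 7Ps = -111 + 4Ps, so Ps = 86.
Buyers pay Pb = 86 − 22 = 64; x' = -111 + 4·86 = 233.
Buyers' price falls by P* − Pb = 72 − 64 = 8; sellers' price rises by Ps − P* = 86 − 72 = 14.
So producers capture 14/22 = 7/11 of each unit of subsidy.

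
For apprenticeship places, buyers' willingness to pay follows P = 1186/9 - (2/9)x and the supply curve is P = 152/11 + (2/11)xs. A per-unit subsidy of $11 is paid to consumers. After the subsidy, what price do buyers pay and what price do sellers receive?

Pre-subsidy: 1186/9 - (2/9)x = 152/11 + (2/11)x gives x* = 291.95 and P* = 66.9.
With the rebate, buyers effectively pay Pb = Ps − 11, where Ps is the price sellers receive.
On the curves, Pb = 1186/9 - (2/9)x and Ps = 152/11 + (2/11)x; the wedge Ps − Pb = 11 gives 152/11 + (2/11)x − (1186/9 - (2/9)x) = 11, so x' = 319.175.
Then Pb = 1186/9 − (2/9)·319.175 = 60.85 and Ps = 152/11 + (2/11)·319.175 = 71.85.

Buyers pay $60.85; sellers receive $71.85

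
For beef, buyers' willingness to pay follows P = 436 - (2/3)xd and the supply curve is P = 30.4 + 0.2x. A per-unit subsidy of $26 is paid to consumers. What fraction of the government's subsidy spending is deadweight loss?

Pre-subsidy: 436 - (2/3)x = 30.4 + 0.2x gives x* = 468 and P* = 124.
With the rebate, buyers effectively pay Pb = Ps − 26, where Ps is the price sellers receive.
On the curves, Pb = 436 - (2/3)x and Ps = 30.4 + 0.2x; the wedge Ps − Pb = 26 gives 30.4 + 0.2x − (436 - (2/3)x) = 26, so x' = 498.
Then Pb = 436 − (2/3)·498 = 104 and Ps = 30.4 + 0.2·498 = 130.
ΔCS = ½(468 + 498)(124 − 104) = 9660; ΔPS = ½(468 + 498)(130 − 124) = 2898.
Government spending = 26 × 498 = 12948.
DWL = ½ × 26 × (498 − 468) = 390; fraction = 390 / 12948 = 5/166.

DWL / government spending = 5/166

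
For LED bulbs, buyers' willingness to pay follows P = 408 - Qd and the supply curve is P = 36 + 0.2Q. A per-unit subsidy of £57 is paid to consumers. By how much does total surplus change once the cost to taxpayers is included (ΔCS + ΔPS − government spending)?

Net change in total surplus = -£1353.75

Pre-subsidy: 408 - Q = 36 + 0.2Q gives Q* = 310 and P* = 98.
With the rebate, buyers effectively pay Pb = Ps − 57, where Ps is the price sellers receive.
On the curves, Pb = 408 - Q and Ps = 36 + 0.2Q; the wedge Ps − Pb = 57 gives 36 + 0.2Q − (408 - Q) = 57, so Q' = 357.5.
Then Pb = 408 − 1·357.5 = 50.5 and Ps = 36 + 0.2·357.5 = 107.5.
ΔCS = ½(310 + 357.5)(98 − 50.5) = 15853.125; ΔPS = ½(310 + 357.5)(107.5 − 98) = 3170.625.
Government spending = 57 × 357.5 = 20377.5.
Net change = 15853.125 + 3170.625 − 20377.5 = -1353.75. The loss equals the DWL triangle ½·57·47.5.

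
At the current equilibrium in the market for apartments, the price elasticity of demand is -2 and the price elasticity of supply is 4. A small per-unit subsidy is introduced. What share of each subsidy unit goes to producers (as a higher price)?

Producer share = 1/3

For a small subsidy around the equilibrium, the benefit split depends on the relative slopes, which at a point are proportional to the elasticities.
Buyer share = εs/(εs + |εd|) = 4/(4 + 2) = 2/3; seller share = |εd|/(εs + |εd|) = 1/3.
So producers capture 1/3 of the subsidy.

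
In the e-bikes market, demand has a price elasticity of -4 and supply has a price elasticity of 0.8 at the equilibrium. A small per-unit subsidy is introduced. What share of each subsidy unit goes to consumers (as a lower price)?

Consumer share = 1/6

For a small subsidy around the equilibrium, the benefit split depends on the relative slopes, which at a point are proportional to the elasticities.
Buyer share = εs/(εs + |εd|) = 0.8/(0.8 + 4) = 1/6; seller share = |εd|/(εs + |εd|) = 5/6.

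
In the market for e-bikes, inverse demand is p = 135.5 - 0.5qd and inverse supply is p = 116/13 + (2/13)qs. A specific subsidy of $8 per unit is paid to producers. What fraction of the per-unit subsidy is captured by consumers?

Pre-subsidy: 135.5 - 0.5q = 116/13 + (2/13)q gives q* = 3291/17 and p* = 658/17.
With the subsidy, sellers receive ps = pb + 8 for each unit, where pb is the price buyers pay.
On the curves, pb = 135.5 - 0.5q and ps = 116/13 + (2/13)q; the wedge ps − pb = 8 gives 116/13 + (2/13)q − (135.5 - 0.5q) = 8, so q' = 3499/17.
Then pb = 135.5 − 0.5·(3499/17) = 554/17 and ps = 116/13 + (2/13)·(3499/17) = 690/17.
Buyers' price falls by p* − pb = 658/17 − 554/17 = 104/17; sellers' price rises by ps − p* = 690/17 − 658/17 = 32/17.
So consumers capture (104/17)/8 = 13/17 of each unit of subsidy.

Consumer share = 13/17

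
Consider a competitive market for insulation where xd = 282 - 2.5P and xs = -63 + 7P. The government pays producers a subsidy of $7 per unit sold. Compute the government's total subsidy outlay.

Pre-subsidy: 282 - 2.5P = -63 + 7P gives P* = 690/19, x* = 3633/19.
With the subsidy, sellers receive Ps = Pb + 7 for each unit, where Pb is the price buyers pay.
Supply in terms of Pb becomes xs = -63 + 7(Pb + 7) = -14 + 7Pb. Setting this equal to demand: 282 - 2.5Pb = -14 + 7Pb, so Pb = 592/19.
Sellers receive Ps = 592/19 + 7 = 725/19; x' = 282 − 2.5·(592/19) = 3878/19.
Government outlay = subsidy × quantity = 7 × 3878/19 = 27146/19.

Government cost = 27146/19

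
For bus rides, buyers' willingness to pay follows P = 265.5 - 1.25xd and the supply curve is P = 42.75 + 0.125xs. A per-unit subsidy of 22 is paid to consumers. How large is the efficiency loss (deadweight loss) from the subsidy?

Pre-subsidy: 265.5 - 1.25x = 42.75 + 0.125x gives x* = 162 and P* = 63.
With the rebate, buyers effectively pay Pb = Ps − 22, where Ps is the price sellers receive.
On the curves, Pb = 265.5 - 1.25x and Ps = 42.75 + 0.125x; the wedge Ps − Pb = 22 gives 42.75 + 0.125x − (265.5 - 1.25x) = 22, so x' = 178.
Then Pb = 265.5 − 1.25·178 = 43 and Ps = 42.75 + 0.125·178 = 65.
The subsidy expands output by 178 − 162 = 16 past the efficient level; on those units the gap between marginal cost and willingness to pay runs from 0 up to 22.
DWL = ½ × 22 × 16 = 176.

Deadweight loss = 176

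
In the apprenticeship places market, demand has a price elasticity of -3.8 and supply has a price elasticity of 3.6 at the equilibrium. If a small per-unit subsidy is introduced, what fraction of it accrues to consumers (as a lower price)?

Consumer share = 18/37

For a small subsidy around the equilibrium, the benefit split depends on the relative slopes, which at a point are proportional to the elasticities.
Buyer share = εs/(εs + |εd|) = 3.6/(3.6 + 3.8) = 18/37; seller share = |εd|/(εs + |εd|) = 19/37.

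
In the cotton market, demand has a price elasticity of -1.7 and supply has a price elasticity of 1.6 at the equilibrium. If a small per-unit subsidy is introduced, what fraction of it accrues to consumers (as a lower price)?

Consumer share = 16/33

For a small subsidy around the equilibrium, the benefit split depends on the relative slopes, which at a point are proportional to the elasticities.
Buyer share = εs/(εs + |εd|) = 1.6/(1.6 + 1.7) = 16/33; seller share = |εd|/(εs + |εd|) = 17/33.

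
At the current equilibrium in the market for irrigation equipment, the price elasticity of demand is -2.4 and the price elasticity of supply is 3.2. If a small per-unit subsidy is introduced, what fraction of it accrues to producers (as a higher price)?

Producer share = 3/7

For a small subsidy around the equilibrium, the benefit split depends on the relative slopes, which at a point are proportional to the elasticities.
Buyer share = εs/(εs + |εd|) = 3.2/(3.2 + 2.4) = 4/7; seller share = |εd|/(εs + |εd|) = 3/7.
So producers capture 3/7 of the subsidy.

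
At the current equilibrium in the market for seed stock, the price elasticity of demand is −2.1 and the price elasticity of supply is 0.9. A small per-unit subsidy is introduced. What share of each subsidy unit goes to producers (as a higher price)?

For a small subsidy around the equilibrium, the benefit split depends on the relative slopes, which at a point are proportional to the elasticities.
Buyer share = εs/(εs + |εd|) = 0.9/(0.9 + 2.1) = 0.3; seller share = |εd|/(εs + |εd|) = 0.7.
So producers capture 0.7 of the subsidy.

Producer share = 0.7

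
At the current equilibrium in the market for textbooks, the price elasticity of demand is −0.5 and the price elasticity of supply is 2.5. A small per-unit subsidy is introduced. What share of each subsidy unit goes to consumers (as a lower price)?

Consumer share = 5/6

For a small subsidy around the equilibrium, the benefit split depends on the relative slopes, which at a point are proportional to the elasticities.
Buyer share = εs/(εs + |εd|) = 2.5/(2.5 + 0.5) = 5/6; seller share = |εd|/(εs + |εd|) = 1/6.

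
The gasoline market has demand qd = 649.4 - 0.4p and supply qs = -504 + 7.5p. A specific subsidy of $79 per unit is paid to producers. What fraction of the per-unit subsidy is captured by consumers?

Consumer share = 75/79

Pre-subsidy: 649.4 - 0.4p = -504 + 7.5p gives p* = 146, q* = 591.
With the subsidy, sellers receive ps = pb + 79 for each unit, where pb is the price buyers pay.
Supply in terms of pb becomes qs = -504 + 7.5(pb + 79) = 88.5 + 7.5pb. Setting this equal to demand: 649.4 - 0.4pb = 88.5 + 7.5pb, so pb = 71.
Sellers receive ps = 71 + 79 = 150; q' = 649.4 − 0.4·71 = 621.
Buyers' price falls by p* − pb = 146 − 71 = 75; sellers' price rises by ps − p* = 150 − 146 = 4.
So consumers capture 75/79 = 75/79 of each unit of subsidy.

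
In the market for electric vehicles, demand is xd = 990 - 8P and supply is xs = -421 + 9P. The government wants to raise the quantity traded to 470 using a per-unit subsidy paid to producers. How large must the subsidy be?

Required subsidy s = 34 per unit

At x = 470, invert demand for the buyer price: Pb = (990 − 470)/8 = 65; invert supply for the seller price: Ps = (470 − (-421))/9 = 99.
The subsidy must fill the gap: s = Ps − Pb = 99 − 65 = 34.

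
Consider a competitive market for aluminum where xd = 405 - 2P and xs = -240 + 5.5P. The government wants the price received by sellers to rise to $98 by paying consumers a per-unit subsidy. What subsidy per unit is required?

Required subsidy s = $45 per unit

At a seller price of 98, quantity supplied is -240 + 5.5·98 = 299.
Buyers absorb 299 only when they pay Pb with 405 − 2·Pb = 299, i.e. Pb = 53.
s = Ps − Pb = 98 − 53 = 45.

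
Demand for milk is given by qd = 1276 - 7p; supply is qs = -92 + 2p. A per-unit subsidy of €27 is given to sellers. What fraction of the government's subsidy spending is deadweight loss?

Pre-subsidy: 1276 - 7p = -92 + 2p gives p* = 152, q* = 212.
With the subsidy, sellers receive ps = pb + 27 for each unit, where pb is the price buyers pay.
Supply in terms of pb becomes qs = -92 + 2(pb + 27) = -38 + 2pb. Setting this equal to demand: 1276 - 7pb = -38 + 2pb, so pb = 146.
Sellers receive ps = 146 + 27 = 173; q' = 1276 − 7·146 = 254.
ΔCS = ½(212 + 254)(152 − 146) = 1398; ΔPS = ½(212 + 254)(173 − 152) = 4893.
Government spending = 27 × 254 = 6858.
DWL = ½ × 27 × (254 − 212) = 567; fraction = 567 / 6858 = 21/254.

DWL / government spending = 21/254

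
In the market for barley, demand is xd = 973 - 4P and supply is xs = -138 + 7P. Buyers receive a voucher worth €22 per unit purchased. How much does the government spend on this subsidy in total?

Pre-subsidy: 973 - 4P = -138 + 7P gives P* = 101, x* = 569.
With the rebate, buyers effectively pay Pb = Ps − 22, where Ps is the price sellers receive.
Demand in terms of Ps becomes xd = 973 − 4(Ps − 22) = 1061 - 4Ps. Setting this equal to supply: 1061 - 4Ps = -138 + 7Ps, so Ps = 109.
Buyers pay Pb = 109 − 22 = 87; x' = -138 + 7·109 = 625.
Government outlay = subsidy × quantity = 22 × 625 = 13750.

Government cost = €13750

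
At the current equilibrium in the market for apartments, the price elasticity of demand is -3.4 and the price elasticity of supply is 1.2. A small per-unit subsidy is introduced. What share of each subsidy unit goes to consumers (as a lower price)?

For a small subsidy around the equilibrium, the benefit split depends on the relative slopes, which at a point are proportional to the elasticities.
Buyer share = εs/(εs + |εd|) = 1.2/(1.2 + 3.4) = 6/23; seller share = |εd|/(εs + |εd|) = 17/23.

Consumer share = 6/23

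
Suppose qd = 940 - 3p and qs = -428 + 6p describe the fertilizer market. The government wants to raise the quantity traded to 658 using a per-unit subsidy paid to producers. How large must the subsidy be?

At q = 658, invert demand for the buyer price: pb = (940 − 658)/3 = 94; invert supply for the seller price: ps = (658 − (-428))/6 = 181.
The subsidy must fill the gap: s = ps − pb = 181 − 94 = 87.

Required subsidy s = 87 per unit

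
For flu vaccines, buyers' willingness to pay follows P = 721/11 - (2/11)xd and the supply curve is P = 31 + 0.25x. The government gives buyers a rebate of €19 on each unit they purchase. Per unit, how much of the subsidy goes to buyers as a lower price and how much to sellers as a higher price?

Buyers gain €8 per unit; sellers gain €11 per unit

Pre-subsidy: 721/11 - (2/11)x = 31 + 0.25x gives x* = 80 and P* = 51.
With the rebate, buyers effectively pay Pb = Ps − 19, where Ps is the price sellers receive.
On the curves, Pb = 721/11 - (2/11)x and Ps = 31 + 0.25x; the wedge Ps − Pb = 19 gives 31 + 0.25x − (721/11 - (2/11)x) = 19, so x' = 124.
Then Pb = 721/11 − (2/11)·124 = 43 and Ps = 31 + 0.25·124 = 62.
Buyers' price falls by P* − Pb = 51 − 43 = 8; sellers' price rises by Ps − P* = 62 − 51 = 11.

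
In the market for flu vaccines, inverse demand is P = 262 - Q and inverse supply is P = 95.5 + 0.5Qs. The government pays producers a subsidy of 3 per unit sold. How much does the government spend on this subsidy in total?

Pre-subsidy: 262 - Q = 95.5 + 0.5Q gives Q* = 111 and P* = 151.
With the subsidy, sellers receive Ps = Pb + 3 for each unit, where Pb is the price buyers pay.
On the curves, Pb = 262 - Q and Ps = 95.5 + 0.5Q; the wedge Ps − Pb = 3 gives 95.5 + 0.5Q − (262 - Q) = 3, so Q' = 113.
Then Pb = 262 − 1·113 = 149 and Ps = 95.5 + 0.5·113 = 152.
Government outlay = subsidy × quantity = 3 × 113 = 339.

Government cost = 339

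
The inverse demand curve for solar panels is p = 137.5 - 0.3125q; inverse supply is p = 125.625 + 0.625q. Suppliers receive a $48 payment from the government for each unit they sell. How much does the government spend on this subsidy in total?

Government cost = $3065.6

Pre-subsidy: 137.5 - 0.3125q = 125.625 + 0.625q gives q* = 38/3 and p* = 3205/24.
With the subsidy, sellers receive ps = pb + 48 for each unit, where pb is the price buyers pay.
On the curves, pb = 137.5 - 0.3125q and ps = 125.625 + 0.625q; the wedge ps − pb = 48 gives 125.625 + 0.625q − (137.5 - 0.3125q) = 48, so q' = 958/15.
Then pb = 137.5 − 0.3125·(958/15) = 2821/24 and ps = 125.625 + 0.625·(958/15) = 3973/24.
Government outlay = subsidy × quantity = 48 × 958/15 = 3065.6.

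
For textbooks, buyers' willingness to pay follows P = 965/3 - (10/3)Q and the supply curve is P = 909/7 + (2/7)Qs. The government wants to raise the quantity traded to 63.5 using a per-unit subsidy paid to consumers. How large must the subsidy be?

Required subsidy s = 38 per unit

At Q = 63.5, from the demand curve buyers pay Pb = 965/3 − (10/3)·63.5 = 110; from the supply curve sellers need Ps = 909/7 + (2/7)·63.5 = 148.
The subsidy must fill the gap: s = Ps − Pb = 148 − 110 = 38.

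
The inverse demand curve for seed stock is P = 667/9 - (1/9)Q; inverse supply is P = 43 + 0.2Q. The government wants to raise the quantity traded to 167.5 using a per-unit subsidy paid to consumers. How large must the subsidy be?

Required subsidy s = 21 per unit

At Q = 167.5, from the demand curve buyers pay Pb = 667/9 − (1/9)·167.5 = 55.5; from the supply curve sellers need Ps = 43 + 0.2·167.5 = 76.5.
The subsidy must fill the gap: s = Ps − Pb = 76.5 − 55.5 = 21.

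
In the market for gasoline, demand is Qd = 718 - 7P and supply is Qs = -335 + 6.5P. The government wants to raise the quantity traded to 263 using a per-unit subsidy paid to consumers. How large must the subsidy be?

At Q = 263, invert demand for the buyer price: Pb = (718 − 263)/7 = 65; invert supply for the seller price: Ps = (263 − (-335))/6.5 = 92.
The subsidy must fill the gap: s = Ps − Pb = 92 − 65 = 27.

Required subsidy s = 27 per unit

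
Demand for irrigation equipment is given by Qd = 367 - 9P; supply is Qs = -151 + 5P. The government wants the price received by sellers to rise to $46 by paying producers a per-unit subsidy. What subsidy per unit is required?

Required subsidy s = $14 per unit

At a seller price of 46, quantity supplied is -151 + 5·46 = 79.
Buyers absorb 79 only when they pay Pb with 367 − 9·Pb = 79, i.e. Pb = 32.
s = Ps − Pb = 46 − 32 = 14.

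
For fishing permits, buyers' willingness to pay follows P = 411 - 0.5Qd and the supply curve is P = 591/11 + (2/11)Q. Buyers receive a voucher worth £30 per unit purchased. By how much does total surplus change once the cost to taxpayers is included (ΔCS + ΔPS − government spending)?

Net change in total surplus = -£660

Pre-subsidy: 411 - 0.5Q = 591/11 + (2/11)Q gives Q* = 524 and P* = 149.
With the rebate, buyers effectively pay Pb = Ps − 30, where Ps is the price sellers receive.
On the curves, Pb = 411 - 0.5Q and Ps = 591/11 + (2/11)Q; the wedge Ps − Pb = 30 gives 591/11 + (2/11)Q − (411 - 0.5Q) = 30, so Q' = 568.
Then Pb = 411 − 0.5·568 = 127 and Ps = 591/11 + (2/11)·568 = 157.
ΔCS = ½(524 + 568)(149 − 127) = 12012; ΔPS = ½(524 + 568)(157 − 149) = 4368.
Government spending = 30 × 568 = 17040.
Net change = 12012 + 4368 − 17040 = -660. The loss equals the DWL triangle ½·30·44.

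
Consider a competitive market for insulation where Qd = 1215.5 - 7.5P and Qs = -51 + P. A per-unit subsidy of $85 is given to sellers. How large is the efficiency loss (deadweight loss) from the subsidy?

Pre-subsidy: 1215.5 - 7.5P = -51 + P gives P* = 149, Q* = 98.
With the subsidy, sellers receive Ps = Pb + 85 for each unit, where Pb is the price buyers pay.
Supply in terms of Pb becomes Qs = -51 + 1(Pb + 85) = 34 + Pb. Setting this equal to demand: 1215.5 - 7.5Pb = 34 + Pb, so Pb = 139.
Sellers receive Ps = 139 + 85 = 224; Q' = 1215.5 − 7.5·139 = 173.
The subsidy expands output by 173 − 98 = 75 past the efficient level; on those units the gap between marginal cost and willingness to pay runs from 0 up to 85.
DWL = ½ × 85 × 75 = 3187.5.

Deadweight loss = $3187.5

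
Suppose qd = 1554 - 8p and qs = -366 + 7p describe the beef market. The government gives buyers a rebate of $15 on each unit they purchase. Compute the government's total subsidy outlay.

Pre-subsidy: 1554 - 8p = -366 + 7p gives p* = 128, q* = 530.
With the rebate, buyers effectively pay pb = ps − 15, where ps is the price sellers receive.
Demand in terms of ps becomes qd = 1554 − 8(ps − 15) = 1674 - 8ps. Setting this equal to supply: 1674 - 8ps = -366 + 7ps, so ps = 136.
Buyers pay pb = 136 − 15 = 121; q' = -366 + 7·136 = 586.
Government outlay = subsidy × quantity = 15 × 586 = 8790.

Government cost = $8790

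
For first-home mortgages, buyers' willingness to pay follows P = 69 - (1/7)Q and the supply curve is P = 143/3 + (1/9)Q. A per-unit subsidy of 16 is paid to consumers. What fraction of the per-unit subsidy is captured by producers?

Producer share = 0.4375

Pre-subsidy: 69 - (1/7)Q = 143/3 + (1/9)Q gives Q* = 84 and P* = 57.
With the rebate, buyers effectively pay Pb = Ps − 16, where Ps is the price sellers receive.
On the curves, Pb = 69 - (1/7)Q and Ps = 143/3 + (1/9)Q; the wedge Ps − Pb = 16 gives 143/3 + (1/9)Q − (69 - (1/7)Q) = 16, so Q' = 147.
Then Pb = 69 − (1/7)·147 = 48 and Ps = 143/3 + (1/9)·147 = 64.
Buyers' price falls by P* − Pb = 57 − 48 = 9; sellers' price rises by Ps − P* = 64 − 57 = 7.
So producers capture 7/16 = 0.4375 of each unit of subsidy.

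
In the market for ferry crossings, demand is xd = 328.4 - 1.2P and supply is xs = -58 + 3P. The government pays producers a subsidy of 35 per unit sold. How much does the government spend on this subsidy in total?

Government cost = 8680

Pre-subsidy: 328.4 - 1.2P = -58 + 3P gives P* = 92, x* = 218.
With the subsidy, sellers receive Ps = Pb + 35 for each unit, where Pb is the price buyers pay.
Supply in terms of Pb becomes xs = -58 + 3(Pb + 35) = 47 + 3Pb. Setting this equal to demand: 328.4 - 1.2Pb = 47 + 3Pb, so Pb = 67.
Sellers receive Ps = 67 + 35 = 102; x' = 328.4 − 1.2·67 = 248.
Government outlay = subsidy × quantity = 35 × 248 = 8680.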